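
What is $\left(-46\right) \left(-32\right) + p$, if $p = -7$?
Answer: $1465$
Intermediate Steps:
$\left(-46\right) \left(-32\right) + p = \left(-46\right) \left(-32\right) - 7 = 1472 - 7 = 1465$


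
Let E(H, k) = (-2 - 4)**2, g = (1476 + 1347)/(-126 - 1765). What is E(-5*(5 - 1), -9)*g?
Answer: -101628/1891 ≈ -53.743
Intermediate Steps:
g = -2823/1891 (g = 2823/(-1891) = 2823*(-1/1891) = -2823/1891 ≈ -1.4929)
E(H, k) = 36 (E(H, k) = (-6)**2 = 36)
E(-5*(5 - 1), -9)*g = 36*(-2823/1891) = -101628/1891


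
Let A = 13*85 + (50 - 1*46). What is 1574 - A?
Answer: 465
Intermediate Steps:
A = 1109 (A = 1105 + (50 - 46) = 1105 + 4 = 1109)
1574 - A = 1574 - 1*1109 = 1574 - 1109 = 465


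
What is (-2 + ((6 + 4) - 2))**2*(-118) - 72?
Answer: -4320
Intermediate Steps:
(-2 + ((6 + 4) - 2))**2*(-118) - 72 = (-2 + (10 - 2))**2*(-118) - 72 = (-2 + 8)**2*(-118) - 72 = 6**2*(-118) - 72 = 36*(-118) - 72 = -4248 - 72 = -4320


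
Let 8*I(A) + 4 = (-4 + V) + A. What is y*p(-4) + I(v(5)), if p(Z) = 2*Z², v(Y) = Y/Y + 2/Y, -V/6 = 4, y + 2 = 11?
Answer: 11367/40 ≈ 284.17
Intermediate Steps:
y = 9 (y = -2 + 11 = 9)
V = -24 (V = -6*4 = -24)
v(Y) = 1 + 2/Y
I(A) = -4 + A/8 (I(A) = -½ + ((-4 - 24) + A)/8 = -½ + (-28 + A)/8 = -½ + (-7/2 + A/8) = -4 + A/8)
y*p(-4) + I(v(5)) = 9*(2*(-4)²) + (-4 + ((2 + 5)/5)/8) = 9*(2*16) + (-4 + ((⅕)*7)/8) = 9*32 + (-4 + (⅛)*(7/5)) = 288 + (-4 + 7/40) = 288 - 153/40 = 11367/40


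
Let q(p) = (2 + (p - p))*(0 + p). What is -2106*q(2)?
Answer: -8424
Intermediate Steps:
q(p) = 2*p (q(p) = (2 + 0)*p = 2*p)
-2106*q(2) = -4212*2 = -2106*4 = -8424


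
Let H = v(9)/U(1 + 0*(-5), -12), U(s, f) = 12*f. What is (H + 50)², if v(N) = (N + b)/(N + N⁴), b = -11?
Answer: 559417151304001/223766841600 ≈ 2500.0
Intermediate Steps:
v(N) = (-11 + N)/(N + N⁴) (v(N) = (N - 11)/(N + N⁴) = (-11 + N)/(N + N⁴))
H = 1/473040 (H = ((-11 + 9)/(9 + 9⁴))/((12*(-12))) = (-2/(9 + 6561))/(-144) = (-2/6570)*(-1/144) = ((1/6570)*(-2))*(-1/144) = -1/3285*(-1/144) = 1/473040 ≈ 2.1140e-6)
(H + 50)² = (1/473040 + 50)² = (23652001/473040)² = 559417151304001/223766841600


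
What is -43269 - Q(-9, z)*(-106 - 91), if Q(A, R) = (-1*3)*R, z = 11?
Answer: -49770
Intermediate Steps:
Q(A, R) = -3*R
-43269 - Q(-9, z)*(-106 - 91) = -43269 - (-3*11)*(-106 - 91) = -43269 - (-33)*(-197) = -43269 - 1*6501 = -43269 - 6501 = -49770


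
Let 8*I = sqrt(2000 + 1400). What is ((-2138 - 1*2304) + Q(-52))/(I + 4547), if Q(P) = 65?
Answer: -53072584/55133749 + 14590*sqrt(34)/55133749 ≈ -0.96107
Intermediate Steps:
I = 5*sqrt(34)/4 (I = sqrt(2000 + 1400)/8 = sqrt(3400)/8 = (10*sqrt(34))/8 = 5*sqrt(34)/4 ≈ 7.2887)
((-2138 - 1*2304) + Q(-52))/(I + 4547) = ((-2138 - 1*2304) + 65)/(5*sqrt(34)/4 + 4547) = ((-2138 - 2304) + 65)/(4547 + 5*sqrt(34)/4) = (-4442 + 65)/(4547 + 5*sqrt(34)/4) = -4377/(4547 + 5*sqrt(34)/4)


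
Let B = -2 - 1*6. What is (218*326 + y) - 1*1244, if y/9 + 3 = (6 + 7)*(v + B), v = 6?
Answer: 69563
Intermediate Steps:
B = -8 (B = -2 - 6 = -8)
y = -261 (y = -27 + 9*((6 + 7)*(6 - 8)) = -27 + 9*(13*(-2)) = -27 + 9*(-26) = -27 - 234 = -261)
(218*326 + y) - 1*1244 = (218*326 - 261) - 1*1244 = (71068 - 261) - 1244 = 70807 - 1244 = 69563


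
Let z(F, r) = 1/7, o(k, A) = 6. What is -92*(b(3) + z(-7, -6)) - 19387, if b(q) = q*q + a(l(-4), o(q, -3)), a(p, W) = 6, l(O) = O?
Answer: -145461/7 ≈ -20780.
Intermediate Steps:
b(q) = 6 + q² (b(q) = q*q + 6 = q² + 6 = 6 + q²)
z(F, r) = ⅐
-92*(b(3) + z(-7, -6)) - 19387 = -92*((6 + 3²) + ⅐) - 19387 = -92*((6 + 9) + ⅐) - 19387 = -92*(15 + ⅐) - 19387 = -92*106/7 - 19387 = -9752/7 - 19387 = -145461/7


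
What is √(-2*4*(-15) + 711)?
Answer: √831 ≈ 28.827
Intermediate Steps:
√(-2*4*(-15) + 711) = √(-8*(-15) + 711) = √(120 + 711) = √831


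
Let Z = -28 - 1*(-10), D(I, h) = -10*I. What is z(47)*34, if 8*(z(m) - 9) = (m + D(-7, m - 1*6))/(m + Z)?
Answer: 37485/116 ≈ 323.15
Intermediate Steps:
Z = -18 (Z = -28 + 10 = -18)
z(m) = 9 + (70 + m)/(8*(-18 + m)) (z(m) = 9 + ((m - 10*(-7))/(m - 18))/8 = 9 + ((m + 70)/(-18 + m))/8 = 9 + ((70 + m)/(-18 + m))/8 = 9 + (70 + m)/(8*(-18 + m)))
z(47)*34 = ((-1226 + 73*47)/(8*(-18 + 47)))*34 = ((⅛)*(-1226 + 3431)/29)*34 = ((⅛)*(1/29)*2205)*34 = (2205/232)*34 = 37485/116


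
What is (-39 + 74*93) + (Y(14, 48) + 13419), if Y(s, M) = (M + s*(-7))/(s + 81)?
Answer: 384968/19 ≈ 20261.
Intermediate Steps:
Y(s, M) = (M - 7*s)/(81 + s)
(-39 + 74*93) + (Y(14, 48) + 13419) = (-39 + 74*93) + ((48 - 7*14)/(81 + 14) + 13419) = (-39 + 6882) + ((48 - 98)/95 + 13419) = 6843 + ((1/95)*(-50) + 13419) = 6843 + (-10/19 + 13419) = 6843 + 254951/19 = 384968/19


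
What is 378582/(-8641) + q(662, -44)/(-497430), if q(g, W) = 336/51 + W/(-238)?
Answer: -11204927115793/255748411485 ≈ -43.812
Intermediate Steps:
q(g, W) = 112/17 - W/238 (q(g, W) = 336*(1/51) + W*(-1/238) = 112/17 - W/238)
378582/(-8641) + q(662, -44)/(-497430) = 378582/(-8641) + (112/17 - 1/238*(-44))/(-497430) = 378582*(-1/8641) + (112/17 + 22/119)*(-1/497430) = -378582/8641 + (806/119)*(-1/497430) = -378582/8641 - 403/29597085 = -11204927115793/255748411485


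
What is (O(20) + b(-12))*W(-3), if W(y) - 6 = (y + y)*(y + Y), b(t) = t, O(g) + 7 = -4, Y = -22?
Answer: -3588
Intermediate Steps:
O(g) = -11 (O(g) = -7 - 4 = -11)
W(y) = 6 + 2*y*(-22 + y) (W(y) = 6 + (y + y)*(y - 22) = 6 + (2*y)*(-22 + y) = 6 + 2*y*(-22 + y))
(O(20) + b(-12))*W(-3) = (-11 - 12)*(6 - 44*(-3) + 2*(-3)²) = -23*(6 + 132 + 2*9) = -23*(6 + 132 + 18) = -23*156 = -3588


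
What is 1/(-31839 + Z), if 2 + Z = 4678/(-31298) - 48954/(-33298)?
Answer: -260540201/8295516441479 ≈ -3.1407e-5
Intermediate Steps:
Z = -176981840/260540201 (Z = -2 + (4678/(-31298) - 48954/(-33298)) = -2 + (4678*(-1/31298) - 48954*(-1/33298)) = -2 + (-2339/15649 + 24477/16649) = -2 + 344098562/260540201 = -176981840/260540201 ≈ -0.67929)
1/(-31839 + Z) = 1/(-31839 - 176981840/260540201) = 1/(-8295516441479/260540201) = -260540201/8295516441479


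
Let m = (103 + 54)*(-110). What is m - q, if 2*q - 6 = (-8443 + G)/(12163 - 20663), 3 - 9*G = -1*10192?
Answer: -330354349/19125 ≈ -17273.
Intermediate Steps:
G = 10195/9 (G = ⅓ - (-1)*10192/9 = ⅓ - ⅑*(-10192) = ⅓ + 10192/9 = 10195/9 ≈ 1132.8)
q = 65599/19125 (q = 3 + ((-8443 + 10195/9)/(12163 - 20663))/2 = 3 + (-65792/9/(-8500))/2 = 3 + (-65792/9*(-1/8500))/2 = 3 + (½)*(16448/19125) = 3 + 8224/19125 = 65599/19125 ≈ 3.4300)
m = -17270 (m = 157*(-110) = -17270)
m - q = -17270 - 1*65599/19125 = -17270 - 65599/19125 = -330354349/19125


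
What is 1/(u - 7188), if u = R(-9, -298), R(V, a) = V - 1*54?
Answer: -1/7251 ≈ -0.00013791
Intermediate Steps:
R(V, a) = -54 + V (R(V, a) = V - 54 = -54 + V)
u = -63 (u = -54 - 9 = -63)
1/(u - 7188) = 1/(-63 - 7188) = 1/(-7251) = -1/7251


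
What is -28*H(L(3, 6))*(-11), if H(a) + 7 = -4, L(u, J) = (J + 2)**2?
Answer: -3388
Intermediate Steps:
L(u, J) = (2 + J)**2
H(a) = -11 (H(a) = -7 - 4 = -11)
-28*H(L(3, 6))*(-11) = -28*(-11)*(-11) = 308*(-11) = -3388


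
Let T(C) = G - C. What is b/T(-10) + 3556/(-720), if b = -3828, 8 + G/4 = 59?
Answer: -439643/19260 ≈ -22.827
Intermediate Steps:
G = 204 (G = -32 + 4*59 = -32 + 236 = 204)
T(C) = 204 - C
b/T(-10) + 3556/(-720) = -3828/(204 - 1*(-10)) + 3556/(-720) = -3828/(204 + 10) + 3556*(-1/720) = -3828/214 - 889/180 = -3828*1/214 - 889/180 = -1914/107 - 889/180 = -439643/19260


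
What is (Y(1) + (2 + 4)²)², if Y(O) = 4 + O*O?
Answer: 1681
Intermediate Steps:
Y(O) = 4 + O²
(Y(1) + (2 + 4)²)² = ((4 + 1²) + (2 + 4)²)² = ((4 + 1) + 6²)² = (5 + 36)² = 41² = 1681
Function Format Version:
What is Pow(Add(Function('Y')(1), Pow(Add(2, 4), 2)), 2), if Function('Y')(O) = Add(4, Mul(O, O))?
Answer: 1681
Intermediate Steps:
Function('Y')(O) = Add(4, Pow(O, 2))
Pow(Add(Function('Y')(1), Pow(Add(2, 4), 2)), 2) = Pow(Add(Add(4, Pow(1, 2)), Pow(Add(2, 4), 2)), 2) = Pow(Add(Add(4, 1), Pow(6, 2)), 2) = Pow(Add(5, 36), 2) = Pow(41, 2) = 1681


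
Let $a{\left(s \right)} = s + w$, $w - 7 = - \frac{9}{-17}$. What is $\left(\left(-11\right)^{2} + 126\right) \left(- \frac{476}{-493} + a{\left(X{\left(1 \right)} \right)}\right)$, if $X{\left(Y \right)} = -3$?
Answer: $\frac{669123}{493} \approx 1357.2$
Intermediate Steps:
$w = \frac{128}{17}$ ($w = 7 - \frac{9}{-17} = 7 - - \frac{9}{17} = 7 + \frac{9}{17} = \frac{128}{17} \approx 7.5294$)
$a{\left(s \right)} = \frac{128}{17} + s$ ($a{\left(s \right)} = s + \frac{128}{17} = \frac{128}{17} + s$)
$\left(\left(-11\right)^{2} + 126\right) \left(- \frac{476}{-493} + a{\left(X{\left(1 \right)} \right)}\right) = \left(\left(-11\right)^{2} + 126\right) \left(- \frac{476}{-493} + \left(\frac{128}{17} - 3\right)\right) = \left(121 + 126\right) \left(\left(-476\right) \left(- \frac{1}{493}\right) + \frac{77}{17}\right) = 247 \left(\frac{28}{29} + \frac{77}{17}\right) = 247 \cdot \frac{2709}{493} = \frac{669123}{493}$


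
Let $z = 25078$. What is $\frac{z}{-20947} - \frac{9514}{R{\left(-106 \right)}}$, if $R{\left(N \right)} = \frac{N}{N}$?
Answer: $- \frac{199314836}{20947} \approx -9515.2$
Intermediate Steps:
$R{\left(N \right)} = 1$
$\frac{z}{-20947} - \frac{9514}{R{\left(-106 \right)}} = \frac{25078}{-20947} - \frac{9514}{1} = 25078 \left(- \frac{1}{20947}\right) - 9514 = - \frac{25078}{20947} - 9514 = - \frac{199314836}{20947}$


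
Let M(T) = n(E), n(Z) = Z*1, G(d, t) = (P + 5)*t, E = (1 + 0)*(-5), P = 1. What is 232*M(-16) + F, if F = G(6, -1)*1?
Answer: -1166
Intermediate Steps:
E = -5 (E = 1*(-5) = -5)
G(d, t) = 6*t (G(d, t) = (1 + 5)*t = 6*t)
n(Z) = Z
F = -6 (F = (6*(-1))*1 = -6*1 = -6)
M(T) = -5
232*M(-16) + F = 232*(-5) - 6 = -1160 - 6 = -1166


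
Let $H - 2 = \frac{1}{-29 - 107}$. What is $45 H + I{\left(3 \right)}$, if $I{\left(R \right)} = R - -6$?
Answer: $\frac{13419}{136} \approx 98.669$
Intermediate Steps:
$I{\left(R \right)} = 6 + R$ ($I{\left(R \right)} = R + 6 = 6 + R$)
$H = \frac{271}{136}$ ($H = 2 + \frac{1}{-29 - 107} = 2 + \frac{1}{-136} = 2 - \frac{1}{136} = \frac{271}{136} \approx 1.9926$)
$45 H + I{\left(3 \right)} = 45 \cdot \frac{271}{136} + \left(6 + 3\right) = \frac{12195}{136} + 9 = \frac{13419}{136}$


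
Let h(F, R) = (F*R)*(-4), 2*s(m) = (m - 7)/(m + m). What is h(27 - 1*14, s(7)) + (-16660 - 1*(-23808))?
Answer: 7148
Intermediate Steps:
s(m) = (-7 + m)/(4*m) (s(m) = ((m - 7)/(m + m))/2 = ((-7 + m)/((2*m)))/2 = ((-7 + m)*(1/(2*m)))/2 = ((-7 + m)/(2*m))/2 = (-7 + m)/(4*m))
h(F, R) = -4*F*R
h(27 - 1*14, s(7)) + (-16660 - 1*(-23808)) = -4*(27 - 1*14)*(¼)*(-7 + 7)/7 + (-16660 - 1*(-23808)) = -4*(27 - 14)*(¼)*(⅐)*0 + (-16660 + 23808) = -4*13*0 + 7148 = 0 + 7148 = 7148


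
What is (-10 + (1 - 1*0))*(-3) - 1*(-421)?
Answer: 448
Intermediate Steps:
(-10 + (1 - 1*0))*(-3) - 1*(-421) = (-10 + (1 + 0))*(-3) + 421 = (-10 + 1)*(-3) + 421 = -9*(-3) + 421 = 27 + 421 = 448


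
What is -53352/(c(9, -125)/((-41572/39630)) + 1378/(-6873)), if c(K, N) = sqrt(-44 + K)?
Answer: 218317279970505238848/649976143598675539 - 1038026382879845052720*I*sqrt(35)/649976143598675539 ≈ 335.89 - 9448.1*I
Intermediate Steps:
-53352/(c(9, -125)/((-41572/39630)) + 1378/(-6873)) = -53352/(sqrt(-44 + 9)/((-41572/39630)) + 1378/(-6873)) = -53352/(sqrt(-35)/((-41572*1/39630)) + 1378*(-1/6873)) = -53352/((I*sqrt(35))/(-20786/19815) - 1378/6873) = -53352/((I*sqrt(35))*(-19815/20786) - 1378/6873) = -53352/(-19815*I*sqrt(35)/20786 - 1378/6873) = -53352/(-1378/6873 - 19815*I*sqrt(35)/20786)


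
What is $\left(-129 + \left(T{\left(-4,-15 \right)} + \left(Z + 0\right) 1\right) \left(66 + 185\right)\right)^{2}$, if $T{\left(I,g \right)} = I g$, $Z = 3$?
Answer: $245987856$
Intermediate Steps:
$\left(-129 + \left(T{\left(-4,-15 \right)} + \left(Z + 0\right) 1\right) \left(66 + 185\right)\right)^{2} = \left(-129 + \left(\left(-4\right) \left(-15\right) + \left(3 + 0\right) 1\right) \left(66 + 185\right)\right)^{2} = \left(-129 + \left(60 + 3 \cdot 1\right) 251\right)^{2} = \left(-129 + \left(60 + 3\right) 251\right)^{2} = \left(-129 + 63 \cdot 251\right)^{2} = \left(-129 + 15813\right)^{2} = 15684^{2} = 245987856$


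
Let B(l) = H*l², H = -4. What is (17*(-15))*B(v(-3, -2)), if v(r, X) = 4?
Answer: 16320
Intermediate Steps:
B(l) = -4*l²
(17*(-15))*B(v(-3, -2)) = (17*(-15))*(-4*4²) = -(-1020)*16 = -255*(-64) = 16320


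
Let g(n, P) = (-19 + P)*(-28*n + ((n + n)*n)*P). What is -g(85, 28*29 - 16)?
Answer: -8935360140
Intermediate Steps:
g(n, P) = (-19 + P)*(-28*n + 2*P*n**2) (g(n, P) = (-19 + P)*(-28*n + ((2*n)*n)*P) = (-19 + P)*(-28*n + (2*n**2)*P) = (-19 + P)*(-28*n + 2*P*n**2))
-g(85, 28*29 - 16) = -2*85*(266 - 14*(28*29 - 16) + 85*(28*29 - 16)**2 - 19*(28*29 - 16)*85) = -2*85*(266 - 14*(812 - 16) + 85*(812 - 16)**2 - 19*(812 - 16)*85) = -2*85*(266 - 14*796 + 85*796**2 - 19*796*85) = -2*85*(266 - 11144 + 85*633616 - 1285540) = -2*85*(266 - 11144 + 53857360 - 1285540) = -2*85*52560942 = -1*8935360140 = -8935360140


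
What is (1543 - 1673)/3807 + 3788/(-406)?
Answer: -7236848/772821 ≈ -9.3642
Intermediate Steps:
(1543 - 1673)/3807 + 3788/(-406) = -130*1/3807 + 3788*(-1/406) = -130/3807 - 1894/203 = -7236848/772821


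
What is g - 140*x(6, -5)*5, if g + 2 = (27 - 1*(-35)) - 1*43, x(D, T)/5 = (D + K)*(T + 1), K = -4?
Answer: 28017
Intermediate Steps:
x(D, T) = 5*(1 + T)*(-4 + D) (x(D, T) = 5*((D - 4)*(T + 1)) = 5*((-4 + D)*(1 + T)) = 5*((1 + T)*(-4 + D)) = 5*(1 + T)*(-4 + D))
g = 17 (g = -2 + ((27 - 1*(-35)) - 1*43) = -2 + ((27 + 35) - 43) = -2 + (62 - 43) = -2 + 19 = 17)
g - 140*x(6, -5)*5 = 17 - 140*(-20 - 20*(-5) + 5*6 + 5*6*(-5))*5 = 17 - 140*(-20 + 100 + 30 - 150)*5 = 17 - (-5600)*5 = 17 - 140*(-200) = 17 + 28000 = 28017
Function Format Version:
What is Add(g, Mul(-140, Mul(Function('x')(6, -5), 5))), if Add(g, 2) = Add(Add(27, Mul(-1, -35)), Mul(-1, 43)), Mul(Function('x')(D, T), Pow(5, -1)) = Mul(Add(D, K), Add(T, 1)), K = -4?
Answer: 28017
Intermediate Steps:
Function('x')(D, T) = Mul(5, Add(1, T), Add(-4, D)) (Function('x')(D, T) = Mul(5, Mul(Add(D, -4), Add(T, 1))) = Mul(5, Mul(Add(-4, D), Add(1, T))) = Mul(5, Mul(Add(1, T), Add(-4, D))) = Mul(5, Add(1, T), Add(-4, D)))
g = 17 (g = Add(-2, Add(Add(27, Mul(-1, -35)), Mul(-1, 43))) = Add(-2, Add(Add(27, 35), -43)) = Add(-2, Add(62, -43)) = Add(-2, 19) = 17)
Add(g, Mul(-140, Mul(Function('x')(6, -5), 5))) = Add(17, Mul(-140, Mul(Add(-20, Mul(-20, -5), Mul(5, 6), Mul(5, 6, -5)), 5))) = Add(17, Mul(-140, Mul(Add(-20, 100, 30, -150), 5))) = Add(17, Mul(-140, Mul(-40, 5))) = Add(17, Mul(-140, -200)) = Add(17, 28000) = 28017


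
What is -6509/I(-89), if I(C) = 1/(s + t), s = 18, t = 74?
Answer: -598828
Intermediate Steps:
I(C) = 1/92 (I(C) = 1/(18 + 74) = 1/92)
-6509/I(-89) = -6509/1/92 = -6509*92 = -598828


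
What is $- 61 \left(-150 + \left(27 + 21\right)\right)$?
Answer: $6222$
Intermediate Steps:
$- 61 \left(-150 + \left(27 + 21\right)\right) = - 61 \left(-150 + 48\right) = \left(-61\right) \left(-102\right) = 6222$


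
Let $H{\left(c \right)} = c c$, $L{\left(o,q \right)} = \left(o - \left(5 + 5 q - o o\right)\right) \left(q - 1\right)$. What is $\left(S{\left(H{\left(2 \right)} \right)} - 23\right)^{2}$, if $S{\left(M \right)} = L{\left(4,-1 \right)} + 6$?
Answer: $3249$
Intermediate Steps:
$L{\left(o,q \right)} = \left(-1 + q\right) \left(-5 + o + o^{2} - 5 q\right)$ ($L{\left(o,q \right)} = \left(o - \left(5 - o^{2} + 5 q\right)\right) \left(-1 + q\right) = \left(-5 + o + o^{2} - 5 q\right) \left(-1 + q\right) = \left(-1 + q\right) \left(-5 + o + o^{2} - 5 q\right)$)
$H{\left(c \right)} = c^{2}$
$S{\left(M \right)} = -34$ ($S{\left(M \right)} = \left(5 - 4 - 4^{2} - 5 \left(-1\right)^{2} + 4 \left(-1\right) - 4^{2}\right) + 6 = \left(5 - 4 - 16 - 5 - 4 - 16\right) + 6 = -40 + 6 = -34$)
$\left(S{\left(H{\left(2 \right)} \right)} - 23\right)^{2} = \left(-34 - 23\right)^{2} = \left(-57\right)^{2} = 3249$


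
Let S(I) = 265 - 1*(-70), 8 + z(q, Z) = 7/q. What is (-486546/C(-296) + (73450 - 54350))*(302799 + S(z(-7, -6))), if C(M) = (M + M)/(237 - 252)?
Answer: 303816809335/148 ≈ 2.0528e+9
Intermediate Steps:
z(q, Z) = -8 + 7/q
S(I) = 335 (S(I) = 265 + 70 = 335)
C(M) = -2*M/15 (C(M) = (2*M)/(-15) = (2*M)*(-1/15) = -2*M/15)
(-486546/C(-296) + (73450 - 54350))*(302799 + S(z(-7, -6))) = (-486546/((-2/15*(-296))) + (73450 - 54350))*(302799 + 335) = (-486546/592/15 + 19100)*303134 = (-486546*15/592 + 19100)*303134 = (-3649095/296 + 19100)*303134 = (2004505/296)*303134 = 303816809335/148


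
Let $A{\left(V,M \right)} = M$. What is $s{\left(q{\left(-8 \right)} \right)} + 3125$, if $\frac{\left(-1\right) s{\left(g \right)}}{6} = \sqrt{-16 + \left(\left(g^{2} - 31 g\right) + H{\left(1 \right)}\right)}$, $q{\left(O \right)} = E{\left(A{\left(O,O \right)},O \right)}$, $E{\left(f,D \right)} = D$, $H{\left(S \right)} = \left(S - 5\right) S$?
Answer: $3125 - 12 \sqrt{73} \approx 3022.5$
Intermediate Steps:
$H{\left(S \right)} = S \left(-5 + S\right)$ ($H{\left(S \right)} = \left(-5 + S\right) S = S \left(-5 + S\right)$)
$q{\left(O \right)} = O$
$s{\left(g \right)} = - 6 \sqrt{-20 + g^{2} - 31 g}$ ($s{\left(g \right)} = - 6 \sqrt{-16 + \left(\left(g^{2} - 31 g\right) + 1 \left(-5 + 1\right)\right)} = - 6 \sqrt{-16 + \left(\left(g^{2} - 31 g\right) + 1 \left(-4\right)\right)} = - 6 \sqrt{-16 - \left(4 - g^{2} + 31 g\right)} = - 6 \sqrt{-20 + g^{2} - 31 g}$)
$s{\left(q{\left(-8 \right)} \right)} + 3125 = - 6 \sqrt{-20 + \left(-8\right)^{2} - -248} + 3125 = - 6 \sqrt{-20 + 64 + 248} + 3125 = - 6 \sqrt{292} + 3125 = - 6 \cdot 2 \sqrt{73} + 3125 = - 12 \sqrt{73} + 3125 = 3125 - 12 \sqrt{73}$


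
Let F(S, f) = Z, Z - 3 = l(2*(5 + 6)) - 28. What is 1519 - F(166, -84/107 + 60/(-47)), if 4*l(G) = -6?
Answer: 3091/2 ≈ 1545.5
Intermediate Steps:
l(G) = -3/2 (l(G) = (1/4)*(-6) = -3/2)
Z = -53/2 (Z = 3 + (-3/2 - 28) = 3 - 59/2 = -53/2 ≈ -26.500)
F(S, f) = -53/2
1519 - F(166, -84/107 + 60/(-47)) = 1519 - 1*(-53/2) = 1519 + 53/2 = 3091/2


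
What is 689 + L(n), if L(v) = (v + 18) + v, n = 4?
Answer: 715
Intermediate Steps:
L(v) = 18 + 2*v (L(v) = (18 + v) + v = 18 + 2*v)
689 + L(n) = 689 + (18 + 2*4) = 689 + (18 + 8) = 689 + 26 = 715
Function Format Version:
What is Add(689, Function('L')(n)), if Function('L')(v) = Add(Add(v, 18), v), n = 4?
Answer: 715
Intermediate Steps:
Function('L')(v) = Add(18, Mul(2, v)) (Function('L')(v) = Add(Add(18, v), v) = Add(18, Mul(2, v)))
Add(689, Function('L')(n)) = Add(689, Add(18, Mul(2, 4))) = Add(689, Add(18, 8)) = Add(689, 26) = 715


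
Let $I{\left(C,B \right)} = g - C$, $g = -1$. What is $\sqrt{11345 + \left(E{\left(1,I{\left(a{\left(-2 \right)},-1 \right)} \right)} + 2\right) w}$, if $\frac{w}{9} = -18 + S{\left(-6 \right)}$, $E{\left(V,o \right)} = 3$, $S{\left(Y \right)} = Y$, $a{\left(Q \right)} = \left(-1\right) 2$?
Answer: $\sqrt{10265} \approx 101.32$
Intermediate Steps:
$a{\left(Q \right)} = -2$
$I{\left(C,B \right)} = -1 - C$
$w = -216$ ($w = 9 \left(-18 - 6\right) = 9 \left(-24\right) = -216$)
$\sqrt{11345 + \left(E{\left(1,I{\left(a{\left(-2 \right)},-1 \right)} \right)} + 2\right) w} = \sqrt{11345 + \left(3 + 2\right) \left(-216\right)} = \sqrt{11345 + 5 \left(-216\right)} = \sqrt{11345 - 1080} = \sqrt{10265}$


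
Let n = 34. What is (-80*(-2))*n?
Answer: 5440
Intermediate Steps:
(-80*(-2))*n = -80*(-2)*34 = 160*34 = 5440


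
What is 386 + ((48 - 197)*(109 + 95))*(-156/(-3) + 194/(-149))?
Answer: -1540630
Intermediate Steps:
386 + ((48 - 197)*(109 + 95))*(-156/(-3) + 194/(-149)) = 386 + (-149*204)*(-156*(-1/3) + 194*(-1/149)) = 386 - 30396*(52 - 194/149) = 386 - 30396*7554/149 = 386 - 1541016 = -1540630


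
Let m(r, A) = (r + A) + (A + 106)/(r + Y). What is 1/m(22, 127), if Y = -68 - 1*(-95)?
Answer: 49/7534 ≈ 0.0065039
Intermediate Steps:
Y = 27 (Y = -68 + 95 = 27)
m(r, A) = A + r + (106 + A)/(27 + r) (m(r, A) = (r + A) + (A + 106)/(r + 27) = (A + r) + (106 + A)/(27 + r) = A + r + (106 + A)/(27 + r))
1/m(22, 127) = 1/((106 + 22² + 27*22 + 28*127 + 127*22)/(27 + 22)) = 1/((106 + 484 + 594 + 3556 + 2794)/49) = 1/((1/49)*7534) = 1/(7534/49) = 49/7534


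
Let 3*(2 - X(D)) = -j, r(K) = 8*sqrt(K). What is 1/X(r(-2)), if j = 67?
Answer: 3/73 ≈ 0.041096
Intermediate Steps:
X(D) = 73/3 (X(D) = 2 - (-1)*67/3 = 2 - 1/3*(-67) = 2 + 67/3 = 73/3)
1/X(r(-2)) = 1/(73/3) = 3/73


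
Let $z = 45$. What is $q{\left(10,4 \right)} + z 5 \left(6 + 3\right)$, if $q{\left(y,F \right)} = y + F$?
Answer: $2039$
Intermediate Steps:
$q{\left(y,F \right)} = F + y$
$q{\left(10,4 \right)} + z 5 \left(6 + 3\right) = \left(4 + 10\right) + 45 \cdot 5 \left(6 + 3\right) = 14 + 45 \cdot 5 \cdot 9 = 14 + 45 \cdot 45 = 14 + 2025 = 2039$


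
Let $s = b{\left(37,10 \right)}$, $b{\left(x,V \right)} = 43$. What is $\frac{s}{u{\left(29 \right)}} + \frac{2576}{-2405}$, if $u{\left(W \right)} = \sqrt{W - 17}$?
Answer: $- \frac{2576}{2405} + \frac{43 \sqrt{3}}{6} \approx 11.342$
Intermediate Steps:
$u{\left(W \right)} = \sqrt{-17 + W}$
$s = 43$
$\frac{s}{u{\left(29 \right)}} + \frac{2576}{-2405} = \frac{43}{\sqrt{-17 + 29}} + \frac{2576}{-2405} = \frac{43}{\sqrt{12}} + 2576 \left(- \frac{1}{2405}\right) = \frac{43}{2 \sqrt{3}} - \frac{2576}{2405} = 43 \frac{\sqrt{3}}{6} - \frac{2576}{2405} = \frac{43 \sqrt{3}}{6} - \frac{2576}{2405} = - \frac{2576}{2405} + \frac{43 \sqrt{3}}{6}$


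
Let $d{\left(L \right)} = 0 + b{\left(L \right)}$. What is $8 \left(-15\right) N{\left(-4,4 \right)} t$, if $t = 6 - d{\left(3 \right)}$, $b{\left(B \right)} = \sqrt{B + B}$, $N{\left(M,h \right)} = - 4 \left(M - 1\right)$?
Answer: $-14400 + 2400 \sqrt{6} \approx -8521.2$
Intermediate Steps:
$N{\left(M,h \right)} = 4 - 4 M$ ($N{\left(M,h \right)} = - 4 \left(-1 + M\right) = 4 - 4 M$)
$b{\left(B \right)} = \sqrt{2} \sqrt{B}$ ($b{\left(B \right)} = \sqrt{2 B} = \sqrt{2} \sqrt{B}$)
$d{\left(L \right)} = \sqrt{2} \sqrt{L}$ ($d{\left(L \right)} = 0 + \sqrt{2} \sqrt{L} = \sqrt{2} \sqrt{L}$)
$t = 6 - \sqrt{6}$ ($t = 6 - \sqrt{2} \sqrt{3} = 6 - \sqrt{6} \approx 3.5505$)
$8 \left(-15\right) N{\left(-4,4 \right)} t = 8 \left(-15\right) \left(4 - -16\right) \left(6 - \sqrt{6}\right) = - 120 \left(4 + 16\right) \left(6 - \sqrt{6}\right) = - 120 \cdot 20 \left(6 - \sqrt{6}\right) = - 120 \left(120 - 20 \sqrt{6}\right) = -14400 + 2400 \sqrt{6}$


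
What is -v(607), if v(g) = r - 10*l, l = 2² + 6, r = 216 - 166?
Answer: 50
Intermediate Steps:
r = 50
l = 10 (l = 4 + 6 = 10)
v(g) = -50 (v(g) = 50 - 10*10 = 50 - 1*100 = 50 - 100 = -50)
-v(607) = -1*(-50) = 50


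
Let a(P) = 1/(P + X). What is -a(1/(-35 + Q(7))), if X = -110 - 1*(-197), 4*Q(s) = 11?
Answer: -129/11219 ≈ -0.011498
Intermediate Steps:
Q(s) = 11/4 (Q(s) = (¼)*11 = 11/4)
X = 87 (X = -110 + 197 = 87)
a(P) = 1/(87 + P) (a(P) = 1/(P + 87) = 1/(87 + P))
-a(1/(-35 + Q(7))) = -1/(87 + 1/(-35 + 11/4)) = -1/(87 + 1/(-129/4)) = -1/(87 - 4/129) = -1/11219/129 = -1*129/11219 = -129/11219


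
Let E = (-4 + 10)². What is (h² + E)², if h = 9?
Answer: 13689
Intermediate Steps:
E = 36 (E = 6² = 36)
(h² + E)² = (9² + 36)² = (81 + 36)² = 117² = 13689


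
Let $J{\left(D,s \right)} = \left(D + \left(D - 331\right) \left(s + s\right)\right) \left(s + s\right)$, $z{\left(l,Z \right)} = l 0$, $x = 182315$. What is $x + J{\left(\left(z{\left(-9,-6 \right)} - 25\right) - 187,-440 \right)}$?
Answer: $-420130325$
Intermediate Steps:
$z{\left(l,Z \right)} = 0$
$J{\left(D,s \right)} = 2 s \left(D + 2 s \left(-331 + D\right)\right)$ ($J{\left(D,s \right)} = \left(D + \left(-331 + D\right) 2 s\right) 2 s = \left(D + 2 s \left(-331 + D\right)\right) 2 s = 2 s \left(D + 2 s \left(-331 + D\right)\right)$)
$x + J{\left(\left(z{\left(-9,-6 \right)} - 25\right) - 187,-440 \right)} = 182315 + 2 \left(-440\right) \left(\left(\left(0 - 25\right) - 187\right) - -291280 + 2 \left(\left(0 - 25\right) - 187\right) \left(-440\right)\right) = 182315 + 2 \left(-440\right) \left(\left(-25 - 187\right) + 291280 + 2 \left(-25 - 187\right) \left(-440\right)\right) = 182315 + 2 \left(-440\right) \left(-212 + 291280 + 2 \left(-212\right) \left(-440\right)\right) = 182315 + 2 \left(-440\right) \left(-212 + 291280 + 186560\right) = 182315 + 2 \left(-440\right) 477628 = 182315 - 420312640 = -420130325$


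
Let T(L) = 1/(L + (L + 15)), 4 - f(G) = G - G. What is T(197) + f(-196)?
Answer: 1637/409 ≈ 4.0024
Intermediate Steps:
f(G) = 4 (f(G) = 4 - (G - G) = 4 - 1*0 = 4 + 0 = 4)
T(L) = 1/(15 + 2*L) (T(L) = 1/(L + (15 + L)) = 1/(15 + 2*L))
T(197) + f(-196) = 1/(15 + 2*197) + 4 = 1/(15 + 394) + 4 = 1/409 + 4 = 1637/409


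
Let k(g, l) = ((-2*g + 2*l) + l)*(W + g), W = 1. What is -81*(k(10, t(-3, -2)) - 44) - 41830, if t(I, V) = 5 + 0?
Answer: -33811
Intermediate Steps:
t(I, V) = 5
k(g, l) = (1 + g)*(-2*g + 3*l) (k(g, l) = ((-2*g + 2*l) + l)*(1 + g) = (-2*g + 3*l)*(1 + g) = (1 + g)*(-2*g + 3*l))
-81*(k(10, t(-3, -2)) - 44) - 41830 = -81*((-2*10 - 2*10² + 3*5 + 3*10*5) - 44) - 41830 = -81*((-20 - 2*100 + 15 + 150) - 44) - 41830 = -81*((-20 - 200 + 15 + 150) - 44) - 41830 = -81*(-55 - 44) - 41830 = -81*(-99) - 41830 = 8019 - 41830 = -33811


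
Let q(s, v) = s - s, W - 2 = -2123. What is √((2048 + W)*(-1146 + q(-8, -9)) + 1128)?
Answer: √84786 ≈ 291.18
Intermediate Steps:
W = -2121 (W = 2 - 2123 = -2121)
q(s, v) = 0
√((2048 + W)*(-1146 + q(-8, -9)) + 1128) = √((2048 - 2121)*(-1146 + 0) + 1128) = √(-73*(-1146) + 1128) = √(83658 + 1128) = √84786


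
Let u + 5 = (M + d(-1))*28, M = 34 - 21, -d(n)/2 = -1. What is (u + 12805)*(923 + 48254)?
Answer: 650119940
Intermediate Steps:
d(n) = 2 (d(n) = -2*(-1) = 2)
M = 13
u = 415 (u = -5 + (13 + 2)*28 = -5 + 15*28 = -5 + 420 = 415)
(u + 12805)*(923 + 48254) = (415 + 12805)*(923 + 48254) = 13220*49177 = 650119940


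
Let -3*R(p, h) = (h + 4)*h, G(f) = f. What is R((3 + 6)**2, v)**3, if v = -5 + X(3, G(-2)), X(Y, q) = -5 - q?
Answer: -32768/27 ≈ -1213.6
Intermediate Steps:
v = -8 (v = -5 + (-5 - 1*(-2)) = -5 + (-5 + 2) = -5 - 3 = -8)
R(p, h) = -h*(4 + h)/3 (R(p, h) = -(h + 4)*h/3 = -(4 + h)*h/3 = -h*(4 + h)/3)
R((3 + 6)**2, v)**3 = (-1/3*(-8)*(4 - 8))**3 = (-1/3*(-8)*(-4))**3 = (-32/3)**3 = -32768/27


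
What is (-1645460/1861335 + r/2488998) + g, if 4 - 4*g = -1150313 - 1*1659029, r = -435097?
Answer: 108460704483076849/154428636411 ≈ 7.0234e+5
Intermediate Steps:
g = 1404673/2 (g = 1 - (-1150313 - 1*1659029)/4 = 1 - (-1150313 - 1659029)/4 = 1 - ¼*(-2809342) = 1 + 1404671/2 = 1404673/2 ≈ 7.0234e+5)
(-1645460/1861335 + r/2488998) + g = (-1645460/1861335 - 435097/2488998) + 1404673/2 = (-1645460*1/1861335 - 435097*1/2488998) + 1404673/2 = (-329092/372267 - 435097/2488998) + 1404673/2 = -327027194905/308857272822 + 1404673/2 = 108460704483076849/154428636411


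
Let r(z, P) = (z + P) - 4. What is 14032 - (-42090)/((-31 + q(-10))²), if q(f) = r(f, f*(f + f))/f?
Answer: 432038189/30752 ≈ 14049.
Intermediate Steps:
r(z, P) = -4 + P + z (r(z, P) = (P + z) - 4 = -4 + P + z)
q(f) = (-4 + f + 2*f²)/f (q(f) = (-4 + f*(f + f) + f)/f = (-4 + f*(2*f) + f)/f = (-4 + 2*f² + f)/f = (-4 + f + 2*f²)/f)
14032 - (-42090)/((-31 + q(-10))²) = 14032 - (-42090)/((-31 + (1 - 4/(-10) + 2*(-10)))²) = 14032 - (-42090)/((-31 + (1 - 4*(-⅒) - 20))²) = 14032 - (-42090)/((-31 + (1 + ⅖ - 20))²) = 14032 - (-42090)/((-31 - 93/5)²) = 14032 - (-42090)/((-248/5)²) = 14032 - (-42090)/61504/25 = 14032 - (-42090)*25/61504 = 14032 - 1*(-526125/30752) = 14032 + 526125/30752 = 432038189/30752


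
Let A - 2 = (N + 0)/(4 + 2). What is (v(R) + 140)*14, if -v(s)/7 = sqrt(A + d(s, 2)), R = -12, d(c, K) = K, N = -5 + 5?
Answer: 1764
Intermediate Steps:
N = 0
A = 2 (A = 2 + (0 + 0)/(4 + 2) = 2 + 0/6 = 2 + 0*(1/6) = 2 + 0 = 2)
v(s) = -14 (v(s) = -7*sqrt(2 + 2) = -7*sqrt(4) = -7*2 = -14)
(v(R) + 140)*14 = (-14 + 140)*14 = 126*14 = 1764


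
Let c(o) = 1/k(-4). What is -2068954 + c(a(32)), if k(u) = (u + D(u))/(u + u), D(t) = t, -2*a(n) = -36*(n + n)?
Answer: -2068953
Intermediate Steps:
a(n) = 36*n (a(n) = -(-18)*(n + n) = -(-18)*2*n = -(-36)*n = 36*n)
k(u) = 1 (k(u) = (u + u)/(u + u) = (2*u)/((2*u)) = (2*u)*(1/(2*u)) = 1)
c(o) = 1 (c(o) = 1/1 = 1)
-2068954 + c(a(32)) = -2068954 + 1 = -2068953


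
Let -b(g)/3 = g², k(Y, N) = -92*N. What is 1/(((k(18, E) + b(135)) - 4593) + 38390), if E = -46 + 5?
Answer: -1/17106 ≈ -5.8459e-5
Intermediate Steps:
E = -41
b(g) = -3*g²
1/(((k(18, E) + b(135)) - 4593) + 38390) = 1/(((-92*(-41) - 3*135²) - 4593) + 38390) = 1/(((3772 - 3*18225) - 4593) + 38390) = 1/(((3772 - 54675) - 4593) + 38390) = 1/((-50903 - 4593) + 38390) = 1/(-55496 + 38390) = 1/(-17106) = -1/17106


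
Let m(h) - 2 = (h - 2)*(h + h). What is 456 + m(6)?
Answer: 506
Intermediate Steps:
m(h) = 2 + 2*h*(-2 + h) (m(h) = 2 + (h - 2)*(h + h) = 2 + (-2 + h)*(2*h) = 2 + 2*h*(-2 + h))
456 + m(6) = 456 + (2 - 4*6 + 2*6**2) = 456 + (2 - 24 + 2*36) = 456 + (2 - 24 + 72) = 456 + 50 = 506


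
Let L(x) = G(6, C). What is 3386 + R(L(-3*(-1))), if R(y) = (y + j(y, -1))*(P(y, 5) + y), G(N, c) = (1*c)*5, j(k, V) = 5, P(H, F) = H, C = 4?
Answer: 4386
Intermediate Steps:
G(N, c) = 5*c (G(N, c) = c*5 = 5*c)
L(x) = 20 (L(x) = 5*4 = 20)
R(y) = 2*y*(5 + y) (R(y) = (y + 5)*(y + y) = (5 + y)*(2*y) = 2*y*(5 + y))
3386 + R(L(-3*(-1))) = 3386 + 2*20*(5 + 20) = 3386 + 2*20*25 = 3386 + 1000 = 4386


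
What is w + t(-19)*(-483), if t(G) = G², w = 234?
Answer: -174129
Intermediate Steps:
w + t(-19)*(-483) = 234 + (-19)²*(-483) = 234 + 361*(-483) = 234 - 174363 = -174129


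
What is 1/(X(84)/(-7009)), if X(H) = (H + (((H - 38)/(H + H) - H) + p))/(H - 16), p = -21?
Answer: 40035408/1741 ≈ 22996.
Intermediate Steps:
X(H) = (-21 + (-38 + H)/(2*H))/(-16 + H) (X(H) = (H + (((H - 38)/(H + H) - H) - 21))/(H - 16) = (H + (((-38 + H)/((2*H)) - H) - 21))/(-16 + H) = (H + (((-38 + H)*(1/(2*H)) - H) - 21))/(-16 + H) = (H + (((-38 + H)/(2*H) - H) - 21))/(-16 + H) = (H + ((-H + (-38 + H)/(2*H)) - 21))/(-16 + H) = (H + (-21 - H + (-38 + H)/(2*H)))/(-16 + H) = (-21 + (-38 + H)/(2*H))/(-16 + H))
1/(X(84)/(-7009)) = 1/(((1/2)*(-38 - 41*84)/(84*(-16 + 84)))/(-7009)) = 1/(((1/2)*(1/84)*(-38 - 3444)/68)*(-1/7009)) = 1/(((1/2)*(1/84)*(1/68)*(-3482))*(-1/7009)) = 1/(-1741/5712*(-1/7009)) = 1/(1741/40035408) = 40035408/1741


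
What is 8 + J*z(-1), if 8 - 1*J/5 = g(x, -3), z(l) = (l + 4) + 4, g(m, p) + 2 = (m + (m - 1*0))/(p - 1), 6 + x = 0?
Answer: 253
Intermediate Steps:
x = -6 (x = -6 + 0 = -6)
g(m, p) = -2 + 2*m/(-1 + p) (g(m, p) = -2 + (m + (m - 1*0))/(p - 1) = -2 + (m + (m + 0))/(-1 + p) = -2 + (m + m)/(-1 + p) = -2 + (2*m)/(-1 + p) = -2 + 2*m/(-1 + p))
z(l) = 8 + l (z(l) = (4 + l) + 4 = 8 + l)
J = 35 (J = 40 - 10*(1 - 6 - 1*(-3))/(-1 - 3) = 40 - 10*(1 - 6 + 3)/(-4) = 40 - 10*(-1)*(-2)/4 = 40 - 5*1 = 40 - 5 = 35)
8 + J*z(-1) = 8 + 35*(8 - 1) = 8 + 35*7 = 8 + 245 = 253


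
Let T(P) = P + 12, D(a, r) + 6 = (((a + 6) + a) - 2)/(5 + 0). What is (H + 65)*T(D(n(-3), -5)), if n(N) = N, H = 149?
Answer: 5992/5 ≈ 1198.4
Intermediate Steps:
D(a, r) = -26/5 + 2*a/5 (D(a, r) = -6 + (((a + 6) + a) - 2)/(5 + 0) = -6 + (((6 + a) + a) - 2)/5 = -6 + ((6 + 2*a) - 2)*(⅕) = -6 + (4 + 2*a)*(⅕) = -6 + (⅘ + 2*a/5) = -26/5 + 2*a/5)
T(P) = 12 + P
(H + 65)*T(D(n(-3), -5)) = (149 + 65)*(12 + (-26/5 + (⅖)*(-3))) = 214*(12 + (-26/5 - 6/5)) = 214*(12 - 32/5) = 214*(28/5) = 5992/5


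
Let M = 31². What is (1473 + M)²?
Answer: 5924356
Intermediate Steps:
M = 961
(1473 + M)² = (1473 + 961)² = 2434² = 5924356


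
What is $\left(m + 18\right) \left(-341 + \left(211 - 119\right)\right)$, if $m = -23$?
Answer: $1245$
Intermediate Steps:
$\left(m + 18\right) \left(-341 + \left(211 - 119\right)\right) = \left(-23 + 18\right) \left(-341 + \left(211 - 119\right)\right) = - 5 \left(-341 + 92\right) = \left(-5\right) \left(-249\right) = 1245$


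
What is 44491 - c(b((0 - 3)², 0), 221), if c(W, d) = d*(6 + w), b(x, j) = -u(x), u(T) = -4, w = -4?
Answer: 44049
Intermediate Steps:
b(x, j) = 4 (b(x, j) = -1*(-4) = 4)
c(W, d) = 2*d (c(W, d) = d*(6 - 4) = d*2 = 2*d)
44491 - c(b((0 - 3)², 0), 221) = 44491 - 2*221 = 44491 - 1*442 = 44491 - 442 = 44049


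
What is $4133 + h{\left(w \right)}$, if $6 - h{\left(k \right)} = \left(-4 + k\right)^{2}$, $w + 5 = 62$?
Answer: $1330$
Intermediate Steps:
$w = 57$ ($w = -5 + 62 = 57$)
$h{\left(k \right)} = 6 - \left(-4 + k\right)^{2}$
$4133 + h{\left(w \right)} = 4133 + \left(6 - \left(-4 + 57\right)^{2}\right) = 4133 + \left(6 - 53^{2}\right) = 4133 + \left(6 - 2809\right) = 4133 - 2803 = 1330$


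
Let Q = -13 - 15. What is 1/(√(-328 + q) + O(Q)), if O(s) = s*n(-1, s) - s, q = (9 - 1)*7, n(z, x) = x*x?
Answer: -5481/120165512 - I*√17/120165512 ≈ -4.5612e-5 - 3.4312e-8*I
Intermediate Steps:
Q = -28
n(z, x) = x²
q = 56 (q = 8*7 = 56)
O(s) = s³ - s (O(s) = s*s² - s = s³ - s)
1/(√(-328 + q) + O(Q)) = 1/(√(-328 + 56) + ((-28)³ - 1*(-28))) = 1/(√(-272) + (-21952 + 28)) = 1/(4*I*√17 - 21924) = 1/(-21924 + 4*I*√17)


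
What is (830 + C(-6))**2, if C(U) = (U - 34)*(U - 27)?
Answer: 4622500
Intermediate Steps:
C(U) = (-34 + U)*(-27 + U)
(830 + C(-6))**2 = (830 + (918 + (-6)**2 - 61*(-6)))**2 = (830 + (918 + 36 + 366))**2 = (830 + 1320)**2 = 2150**2 = 4622500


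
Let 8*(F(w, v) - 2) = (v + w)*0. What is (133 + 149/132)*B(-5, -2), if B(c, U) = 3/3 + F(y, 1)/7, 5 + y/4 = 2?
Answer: 53115/308 ≈ 172.45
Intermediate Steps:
y = -12 (y = -20 + 4*2 = -20 + 8 = -12)
F(w, v) = 2 (F(w, v) = 2 + ((v + w)*0)/8 = 2 + (⅛)*0 = 2 + 0 = 2)
B(c, U) = 9/7 (B(c, U) = 3/3 + 2/7 = 3*(⅓) + 2*(⅐) = 1 + 2/7 = 9/7)
(133 + 149/132)*B(-5, -2) = (133 + 149/132)*(9/7) = (17705/132)*(9/7) = 53115/308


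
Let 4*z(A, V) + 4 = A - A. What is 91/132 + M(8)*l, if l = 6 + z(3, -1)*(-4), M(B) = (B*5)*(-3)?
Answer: -158309/132 ≈ -1199.3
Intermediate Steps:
M(B) = -15*B (M(B) = (5*B)*(-3) = -15*B)
z(A, V) = -1 (z(A, V) = -1 + (A - A)/4 = -1 + (1/4)*0 = -1 + 0 = -1)
l = 10 (l = 6 - 1*(-4) = 6 + 4 = 10)
91/132 + M(8)*l = 91/132 - 15*8*10 = 91*(1/132) - 120*10 = 91/132 - 1200 = -158309/132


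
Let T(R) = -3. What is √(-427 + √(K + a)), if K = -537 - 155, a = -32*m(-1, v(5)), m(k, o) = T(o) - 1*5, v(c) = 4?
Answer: √(-427 + 2*I*√109) ≈ 0.50509 + 20.67*I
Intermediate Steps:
m(k, o) = -8 (m(k, o) = -3 - 1*5 = -3 - 5 = -8)
a = 256 (a = -32*(-8) = 256)
K = -692
√(-427 + √(K + a)) = √(-427 + √(-692 + 256)) = √(-427 + √(-436)) = √(-427 + 2*I*√109)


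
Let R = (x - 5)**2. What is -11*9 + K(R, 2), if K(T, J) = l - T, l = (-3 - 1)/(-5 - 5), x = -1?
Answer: -673/5 ≈ -134.60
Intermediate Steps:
R = 36 (R = (-1 - 5)**2 = (-6)**2 = 36)
l = 2/5 (l = -4/(-10) = -4*(-1/10) = 2/5 ≈ 0.40000)
K(T, J) = 2/5 - T
-11*9 + K(R, 2) = -11*9 + (2/5 - 1*36) = -99 + (2/5 - 36) = -99 - 178/5 = -673/5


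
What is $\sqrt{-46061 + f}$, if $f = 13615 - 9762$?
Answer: $4 i \sqrt{2638} \approx 205.45 i$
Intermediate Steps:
$f = 3853$ ($f = 13615 - 9762 = 3853$)
$\sqrt{-46061 + f} = \sqrt{-46061 + 3853} = \sqrt{-42208} = 4 i \sqrt{2638}$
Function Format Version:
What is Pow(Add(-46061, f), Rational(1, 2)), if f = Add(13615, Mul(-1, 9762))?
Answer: Mul(4, I, Pow(2638, Rational(1, 2))) ≈ Mul(205.45, I)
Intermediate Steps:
f = 3853 (f = Add(13615, -9762) = 3853)
Pow(Add(-46061, f), Rational(1, 2)) = Pow(Add(-46061, 3853), Rational(1, 2)) = Pow(-42208, Rational(1, 2)) = Mul(4, I, Pow(2638, Rational(1, 2)))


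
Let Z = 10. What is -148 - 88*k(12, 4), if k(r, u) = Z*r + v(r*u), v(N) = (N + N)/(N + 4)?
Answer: -141316/13 ≈ -10870.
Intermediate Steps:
v(N) = 2*N/(4 + N) (v(N) = (2*N)/(4 + N) = 2*N/(4 + N))
k(r, u) = 10*r + 2*r*u/(4 + r*u) (k(r, u) = 10*r + 2*(r*u)/(4 + r*u) = 10*r + 2*r*u/(4 + r*u))
-148 - 88*k(12, 4) = -148 - 176*12*(20 + 4 + 5*12*4)/(4 + 12*4) = -148 - 176*12*(20 + 4 + 240)/(4 + 48) = -148 - 176*12*264/52 = -148 - 88*1584/13 = -148 - 139392/13 = -141316/13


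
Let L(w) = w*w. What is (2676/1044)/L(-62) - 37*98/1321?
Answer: -1212341345/441779388 ≈ -2.7442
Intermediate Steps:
L(w) = w**2
(2676/1044)/L(-62) - 37*98/1321 = (2676/1044)/((-62)**2) - 37*98/1321 = (2676*(1/1044))/3844 - 3626*1/1321 = (223/87)*(1/3844) - 3626/1321 = 223/334428 - 3626/1321 = -1212341345/441779388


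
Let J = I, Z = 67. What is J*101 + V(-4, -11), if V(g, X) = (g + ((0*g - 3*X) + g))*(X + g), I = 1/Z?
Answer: -25024/67 ≈ -373.49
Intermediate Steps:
I = 1/67 ≈ 0.014925
J = 1/67 ≈ 0.014925
V(g, X) = (X + g)*(-3*X + 2*g) (V(g, X) = (g + ((0 - 3*X) + g))*(X + g) = (g + (-3*X + g))*(X + g) = (g + (g - 3*X))*(X + g) = (-3*X + 2*g)*(X + g) = (X + g)*(-3*X + 2*g))
J*101 + V(-4, -11) = (1/67)*101 + (-3*(-11)**2 + 2*(-4)**2 - 1*(-11)*(-4)) = 101/67 + (-3*121 + 2*16 - 44) = 101/67 + (-363 + 32 - 44) = 101/67 - 375 = -25024/67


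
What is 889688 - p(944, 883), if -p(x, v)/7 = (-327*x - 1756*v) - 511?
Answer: -12128541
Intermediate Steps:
p(x, v) = 3577 + 2289*x + 12292*v (p(x, v) = -7*((-327*x - 1756*v) - 511) = -7*((-1756*v - 327*x) - 511) = -7*(-511 - 1756*v - 327*x) = 3577 + 2289*x + 12292*v)
889688 - p(944, 883) = 889688 - (3577 + 2289*944 + 12292*883) = 889688 - (3577 + 2160816 + 10853836) = 889688 - 1*13018229 = 889688 - 13018229 = -12128541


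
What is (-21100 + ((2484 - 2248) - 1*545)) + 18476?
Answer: -2933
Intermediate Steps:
(-21100 + ((2484 - 2248) - 1*545)) + 18476 = (-21100 + (236 - 545)) + 18476 = (-21100 - 309) + 18476 = -21409 + 18476 = -2933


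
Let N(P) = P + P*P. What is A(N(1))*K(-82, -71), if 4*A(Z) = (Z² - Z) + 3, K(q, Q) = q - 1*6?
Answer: -110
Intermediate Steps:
K(q, Q) = -6 + q (K(q, Q) = q - 6 = -6 + q)
N(P) = P + P²
A(Z) = ¾ - Z/4 + Z²/4 (A(Z) = ((Z² - Z) + 3)/4 = (3 + Z² - Z)/4 = ¾ - Z/4 + Z²/4)
A(N(1))*K(-82, -71) = (¾ - (1 + 1)/4 + (1*(1 + 1))²/4)*(-6 - 82) = (¾ - 2/4 + (1*2)²/4)*(-88) = (¾ - ¼*2 + (¼)*2²)*(-88) = (¾ - ½ + (¼)*4)*(-88) = (¾ - ½ + 1)*(-88) = (5/4)*(-88) = -110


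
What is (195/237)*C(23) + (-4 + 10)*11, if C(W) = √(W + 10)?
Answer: 66 + 65*√33/79 ≈ 70.727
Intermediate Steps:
C(W) = √(10 + W)
(195/237)*C(23) + (-4 + 10)*11 = (195/237)*√(10 + 23) + (-4 + 10)*11 = (195*(1/237))*√33 + 6*11 = 65*√33/79 + 66 = 66 + 65*√33/79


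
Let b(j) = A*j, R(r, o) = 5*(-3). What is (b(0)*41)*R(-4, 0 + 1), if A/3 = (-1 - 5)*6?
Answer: 0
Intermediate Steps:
A = -108 (A = 3*((-1 - 5)*6) = 3*(-6*6) = 3*(-36) = -108)
R(r, o) = -15
b(j) = -108*j
(b(0)*41)*R(-4, 0 + 1) = (-108*0*41)*(-15) = (0*41)*(-15) = 0*(-15) = 0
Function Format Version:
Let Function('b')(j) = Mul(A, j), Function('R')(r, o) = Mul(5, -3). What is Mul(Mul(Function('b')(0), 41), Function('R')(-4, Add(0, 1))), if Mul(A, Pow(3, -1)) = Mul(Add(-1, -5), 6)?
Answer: 0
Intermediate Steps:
A = -108 (A = Mul(3, Mul(Add(-1, -5), 6)) = Mul(3, Mul(-6, 6)) = Mul(3, -36) = -108)
Function('R')(r, o) = -15
Function('b')(j) = Mul(-108, j)
Mul(Mul(Function('b')(0), 41), Function('R')(-4, Add(0, 1))) = Mul(Mul(Mul(-108, 0), 41), -15) = Mul(Mul(0, 41), -15) = Mul(0, -15) = 0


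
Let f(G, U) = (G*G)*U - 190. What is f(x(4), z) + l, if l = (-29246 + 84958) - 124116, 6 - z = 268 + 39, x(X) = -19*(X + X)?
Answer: -7022898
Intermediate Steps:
x(X) = -38*X
z = -301 (z = 6 - (268 + 39) = 6 - 1*307 = 6 - 307 = -301)
f(G, U) = -190 + U*G² (f(G, U) = G²*U - 190 = U*G² - 190 = -190 + U*G²)
l = -68404 (l = 55712 - 124116 = -68404)
f(x(4), z) + l = (-190 - 301*(-38*4)²) - 68404 = (-190 - 301*(-152)²) - 68404 = (-190 - 301*23104) - 68404 = (-190 - 6954304) - 68404 = -6954494 - 68404 = -7022898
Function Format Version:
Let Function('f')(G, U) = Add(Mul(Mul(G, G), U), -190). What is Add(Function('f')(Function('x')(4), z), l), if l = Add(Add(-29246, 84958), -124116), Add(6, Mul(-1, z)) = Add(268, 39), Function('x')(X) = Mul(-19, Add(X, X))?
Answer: -7022898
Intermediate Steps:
Function('x')(X) = Mul(-38, X) (Function('x')(X) = Mul(-19, Mul(2, X)) = Mul(-38, X))
z = -301 (z = Add(6, Mul(-1, Add(268, 39))) = Add(6, Mul(-1, 307)) = Add(6, -307) = -301)
Function('f')(G, U) = Add(-190, Mul(U, Pow(G, 2))) (Function('f')(G, U) = Add(Mul(Pow(G, 2), U), -190) = Add(Mul(U, Pow(G, 2)), -190) = Add(-190, Mul(U, Pow(G, 2))))
l = -68404 (l = Add(55712, -124116) = -68404)
Add(Function('f')(Function('x')(4), z), l) = Add(Add(-190, Mul(-301, Pow(Mul(-38, 4), 2))), -68404) = Add(Add(-190, Mul(-301, Pow(-152, 2))), -68404) = Add(Add(-190, Mul(-301, 23104)), -68404) = Add(Add(-190, -6954304), -68404) = Add(-6954494, -68404) = -7022898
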